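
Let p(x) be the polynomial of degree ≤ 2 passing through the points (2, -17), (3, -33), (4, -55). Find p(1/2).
-17/4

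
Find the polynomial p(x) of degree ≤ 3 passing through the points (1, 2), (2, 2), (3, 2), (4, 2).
2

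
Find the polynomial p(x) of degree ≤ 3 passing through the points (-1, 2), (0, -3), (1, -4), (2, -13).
-2*x**3 + 2*x**2 - x - 3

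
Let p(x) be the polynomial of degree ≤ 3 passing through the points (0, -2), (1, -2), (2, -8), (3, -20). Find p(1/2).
-5/4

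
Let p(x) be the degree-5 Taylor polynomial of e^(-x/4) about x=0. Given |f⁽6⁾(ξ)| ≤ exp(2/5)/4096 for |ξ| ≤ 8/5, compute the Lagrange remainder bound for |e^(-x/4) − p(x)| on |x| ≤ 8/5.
4*exp(2/5)/703125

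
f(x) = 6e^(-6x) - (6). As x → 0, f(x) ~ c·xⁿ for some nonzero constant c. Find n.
1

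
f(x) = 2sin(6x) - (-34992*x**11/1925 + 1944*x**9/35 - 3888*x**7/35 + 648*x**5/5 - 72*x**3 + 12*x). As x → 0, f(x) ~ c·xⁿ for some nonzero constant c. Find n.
13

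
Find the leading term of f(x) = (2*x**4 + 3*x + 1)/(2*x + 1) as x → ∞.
x**3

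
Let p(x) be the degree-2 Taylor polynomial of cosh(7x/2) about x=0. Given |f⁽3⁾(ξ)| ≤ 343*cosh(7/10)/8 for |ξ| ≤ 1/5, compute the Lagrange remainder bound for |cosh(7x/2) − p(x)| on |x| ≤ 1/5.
343*cosh(7/10)/6000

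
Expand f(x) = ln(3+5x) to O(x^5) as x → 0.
log(3) + 5*x/3 - 25*x**2/18 + 125*x**3/81 - 625*x**4/324 + O(x**5)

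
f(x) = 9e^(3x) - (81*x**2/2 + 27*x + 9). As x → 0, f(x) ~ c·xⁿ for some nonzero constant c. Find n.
3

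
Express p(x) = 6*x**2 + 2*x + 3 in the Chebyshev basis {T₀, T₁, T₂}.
(6)T₀ + (2)T₁ + (3)T₂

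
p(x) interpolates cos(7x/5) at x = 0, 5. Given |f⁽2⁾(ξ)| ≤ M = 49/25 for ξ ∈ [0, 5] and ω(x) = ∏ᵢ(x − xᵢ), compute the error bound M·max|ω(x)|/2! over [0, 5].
49/8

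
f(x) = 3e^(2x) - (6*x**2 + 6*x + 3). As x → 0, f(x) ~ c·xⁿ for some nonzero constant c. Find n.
3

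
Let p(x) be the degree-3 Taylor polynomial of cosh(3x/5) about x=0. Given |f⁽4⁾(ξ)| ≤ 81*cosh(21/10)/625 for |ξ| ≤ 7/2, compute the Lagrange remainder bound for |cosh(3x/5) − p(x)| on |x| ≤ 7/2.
64827*cosh(21/10)/80000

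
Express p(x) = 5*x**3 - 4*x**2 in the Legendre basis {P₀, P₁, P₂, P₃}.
(-4/3)P₀ + (3)P₁ + (-8/3)P₂ + (2)P₃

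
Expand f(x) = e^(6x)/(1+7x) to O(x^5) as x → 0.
1 - x + 25*x**2 - 139*x**3 + 1027*x**4 + O(x**5)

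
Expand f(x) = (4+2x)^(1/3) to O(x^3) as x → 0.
2**(2/3) + 2**(2/3)*x/6 - 2**(2/3)*x**2/36 + O(x**3)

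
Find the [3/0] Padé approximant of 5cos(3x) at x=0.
5 - 45*x**2/2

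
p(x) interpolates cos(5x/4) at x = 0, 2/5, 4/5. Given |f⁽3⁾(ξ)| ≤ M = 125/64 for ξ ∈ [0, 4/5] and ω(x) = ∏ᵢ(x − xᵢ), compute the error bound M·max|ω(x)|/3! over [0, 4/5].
sqrt(3)/216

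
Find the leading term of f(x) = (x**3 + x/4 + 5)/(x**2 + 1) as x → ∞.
x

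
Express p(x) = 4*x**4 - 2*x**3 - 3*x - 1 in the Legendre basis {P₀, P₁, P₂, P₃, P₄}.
(-1/5)P₀ + (-21/5)P₁ + (16/7)P₂ + (-4/5)P₃ + (32/35)P₄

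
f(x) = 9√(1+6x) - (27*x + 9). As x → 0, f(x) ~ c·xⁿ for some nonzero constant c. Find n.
2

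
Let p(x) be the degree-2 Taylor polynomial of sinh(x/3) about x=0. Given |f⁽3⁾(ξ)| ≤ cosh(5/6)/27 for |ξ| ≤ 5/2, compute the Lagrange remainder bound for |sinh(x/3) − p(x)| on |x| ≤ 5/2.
125*cosh(5/6)/1296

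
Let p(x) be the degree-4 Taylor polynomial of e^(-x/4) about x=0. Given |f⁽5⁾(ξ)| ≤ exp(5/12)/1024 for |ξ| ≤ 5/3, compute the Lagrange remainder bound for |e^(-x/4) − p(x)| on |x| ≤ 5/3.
625*exp(5/12)/5971968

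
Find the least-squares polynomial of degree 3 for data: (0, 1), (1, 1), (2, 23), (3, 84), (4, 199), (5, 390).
6/7 + (-89/21)x + (51/28)x² + (35/12)x³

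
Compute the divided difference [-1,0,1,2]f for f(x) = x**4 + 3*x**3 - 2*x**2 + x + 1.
5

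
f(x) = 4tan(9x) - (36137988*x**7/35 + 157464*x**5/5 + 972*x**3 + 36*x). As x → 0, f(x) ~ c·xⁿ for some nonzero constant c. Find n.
9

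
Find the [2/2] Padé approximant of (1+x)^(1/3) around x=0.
(7*x**2/27 + 7*x/6 + 1)/(5*x**2/54 + 5*x/6 + 1)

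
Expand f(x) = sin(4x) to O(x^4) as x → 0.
4*x - 32*x**3/3 + O(x**4)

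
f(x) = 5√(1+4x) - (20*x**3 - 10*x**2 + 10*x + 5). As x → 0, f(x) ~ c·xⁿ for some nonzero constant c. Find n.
4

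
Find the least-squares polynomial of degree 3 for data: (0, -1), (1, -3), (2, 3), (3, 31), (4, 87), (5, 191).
-71/63 + (-299/189)x + (-265/126)x² + (109/54)x³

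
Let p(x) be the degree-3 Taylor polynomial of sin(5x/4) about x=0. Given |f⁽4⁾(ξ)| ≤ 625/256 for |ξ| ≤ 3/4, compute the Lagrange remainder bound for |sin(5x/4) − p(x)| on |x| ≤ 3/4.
16875/524288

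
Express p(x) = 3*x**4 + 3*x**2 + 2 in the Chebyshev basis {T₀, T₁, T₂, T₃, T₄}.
(37/8)T₀ + (3)T₂ + (3/8)T₄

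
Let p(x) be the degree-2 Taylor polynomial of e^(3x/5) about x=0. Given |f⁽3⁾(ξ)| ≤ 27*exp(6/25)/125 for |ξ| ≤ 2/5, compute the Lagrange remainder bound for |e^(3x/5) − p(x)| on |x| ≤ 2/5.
36*exp(6/25)/15625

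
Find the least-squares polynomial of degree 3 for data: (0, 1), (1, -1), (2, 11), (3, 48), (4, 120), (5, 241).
115/126 + (-499/108)x + (65/63)x² + (205/108)x³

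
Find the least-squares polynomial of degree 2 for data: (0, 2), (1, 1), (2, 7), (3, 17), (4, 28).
7/5 + (-6/5)x + (2)x²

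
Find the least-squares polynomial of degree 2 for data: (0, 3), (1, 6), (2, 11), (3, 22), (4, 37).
23/7 + (-6/35)x + (15/7)x²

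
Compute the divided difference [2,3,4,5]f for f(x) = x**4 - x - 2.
14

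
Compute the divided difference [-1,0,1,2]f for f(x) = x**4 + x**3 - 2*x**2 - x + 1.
3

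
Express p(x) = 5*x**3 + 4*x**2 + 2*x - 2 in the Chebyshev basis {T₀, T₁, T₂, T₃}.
(23/4)T₁ + (2)T₂ + (5/4)T₃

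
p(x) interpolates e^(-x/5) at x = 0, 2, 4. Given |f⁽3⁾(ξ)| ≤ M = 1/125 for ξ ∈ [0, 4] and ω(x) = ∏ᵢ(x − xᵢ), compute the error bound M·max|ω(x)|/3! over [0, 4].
8*sqrt(3)/3375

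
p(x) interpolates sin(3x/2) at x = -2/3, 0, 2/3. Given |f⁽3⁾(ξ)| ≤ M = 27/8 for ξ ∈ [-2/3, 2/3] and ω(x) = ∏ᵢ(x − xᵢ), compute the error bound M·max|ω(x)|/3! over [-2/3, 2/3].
sqrt(3)/27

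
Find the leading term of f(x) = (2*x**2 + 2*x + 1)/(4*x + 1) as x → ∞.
x/2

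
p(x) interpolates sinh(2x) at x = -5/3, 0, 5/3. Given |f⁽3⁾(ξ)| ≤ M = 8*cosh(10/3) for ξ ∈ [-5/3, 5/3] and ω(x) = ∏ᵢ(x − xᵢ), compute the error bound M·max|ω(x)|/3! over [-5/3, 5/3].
1000*sqrt(3)*cosh(10/3)/729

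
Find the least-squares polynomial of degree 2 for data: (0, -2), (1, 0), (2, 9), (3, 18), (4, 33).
-16/7 + (48/35)x + (13/7)x²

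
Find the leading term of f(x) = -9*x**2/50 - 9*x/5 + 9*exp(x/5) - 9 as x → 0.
3*x**3/250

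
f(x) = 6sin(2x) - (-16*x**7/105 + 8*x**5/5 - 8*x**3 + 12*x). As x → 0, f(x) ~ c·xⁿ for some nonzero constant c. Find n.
9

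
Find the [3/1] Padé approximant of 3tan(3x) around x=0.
27*x**3 + 9*x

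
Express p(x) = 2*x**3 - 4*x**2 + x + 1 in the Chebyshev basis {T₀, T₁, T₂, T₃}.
-T₀ + (5/2)T₁ + (-2)T₂ + (1/2)T₃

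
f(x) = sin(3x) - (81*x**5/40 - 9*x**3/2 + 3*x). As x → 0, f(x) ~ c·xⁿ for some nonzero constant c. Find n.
7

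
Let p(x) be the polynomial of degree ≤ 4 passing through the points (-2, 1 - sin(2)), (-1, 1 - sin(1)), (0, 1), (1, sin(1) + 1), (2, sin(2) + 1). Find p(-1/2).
-5*sin(1)/8 + sin(2)/16 + 1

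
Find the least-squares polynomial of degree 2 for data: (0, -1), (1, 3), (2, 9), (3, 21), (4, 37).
-5/7 + (29/35)x + (15/7)x²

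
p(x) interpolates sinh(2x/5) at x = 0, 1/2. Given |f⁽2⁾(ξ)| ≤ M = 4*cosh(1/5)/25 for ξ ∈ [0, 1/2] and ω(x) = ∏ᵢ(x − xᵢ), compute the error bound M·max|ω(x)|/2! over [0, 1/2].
cosh(1/5)/200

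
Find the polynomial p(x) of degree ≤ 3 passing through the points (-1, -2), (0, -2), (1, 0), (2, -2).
-x**3 + x**2 + 2*x - 2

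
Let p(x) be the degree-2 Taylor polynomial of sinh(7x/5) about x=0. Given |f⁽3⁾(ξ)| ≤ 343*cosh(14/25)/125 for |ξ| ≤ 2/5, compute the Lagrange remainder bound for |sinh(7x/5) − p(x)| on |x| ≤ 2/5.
1372*cosh(14/25)/46875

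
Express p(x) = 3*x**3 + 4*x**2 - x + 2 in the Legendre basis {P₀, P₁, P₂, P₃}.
(10/3)P₀ + (4/5)P₁ + (8/3)P₂ + (6/5)P₃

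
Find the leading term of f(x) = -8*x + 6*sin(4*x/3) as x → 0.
-64*x**3/27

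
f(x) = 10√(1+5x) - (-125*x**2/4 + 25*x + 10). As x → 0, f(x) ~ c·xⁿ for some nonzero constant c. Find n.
3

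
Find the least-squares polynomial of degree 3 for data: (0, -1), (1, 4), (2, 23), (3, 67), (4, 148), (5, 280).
-139/126 + (2221/756)x + (53/126)x² + (221/108)x³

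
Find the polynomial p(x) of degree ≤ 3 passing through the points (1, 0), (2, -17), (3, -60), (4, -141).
-2*x**3 - x**2 + 3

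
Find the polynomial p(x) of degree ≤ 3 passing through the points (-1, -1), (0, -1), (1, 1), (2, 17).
2*x**3 + x**2 - x - 1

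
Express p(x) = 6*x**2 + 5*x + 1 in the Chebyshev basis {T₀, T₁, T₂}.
(4)T₀ + (5)T₁ + (3)T₂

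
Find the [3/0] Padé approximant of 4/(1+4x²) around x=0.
4 - 16*x**2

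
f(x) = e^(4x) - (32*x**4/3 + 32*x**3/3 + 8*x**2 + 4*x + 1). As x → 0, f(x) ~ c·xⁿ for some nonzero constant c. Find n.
5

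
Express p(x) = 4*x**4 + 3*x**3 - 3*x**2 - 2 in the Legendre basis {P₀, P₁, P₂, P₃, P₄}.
(-11/5)P₀ + (9/5)P₁ + (2/7)P₂ + (6/5)P₃ + (32/35)P₄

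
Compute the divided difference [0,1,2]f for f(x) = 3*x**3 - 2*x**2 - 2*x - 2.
7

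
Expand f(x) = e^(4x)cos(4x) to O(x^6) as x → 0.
1 + 4*x - 64*x**3/3 - 128*x**4/3 - 512*x**5/15 + O(x**6)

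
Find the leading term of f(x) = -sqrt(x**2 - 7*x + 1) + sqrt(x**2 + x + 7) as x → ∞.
4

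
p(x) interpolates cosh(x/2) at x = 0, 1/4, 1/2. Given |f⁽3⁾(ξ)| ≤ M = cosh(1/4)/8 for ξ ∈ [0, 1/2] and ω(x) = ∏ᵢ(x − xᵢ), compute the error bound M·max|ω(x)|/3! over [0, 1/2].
sqrt(3)*cosh(1/4)/13824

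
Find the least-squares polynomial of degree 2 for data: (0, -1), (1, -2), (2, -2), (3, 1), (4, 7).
-27/35 + (-207/70)x + (17/14)x²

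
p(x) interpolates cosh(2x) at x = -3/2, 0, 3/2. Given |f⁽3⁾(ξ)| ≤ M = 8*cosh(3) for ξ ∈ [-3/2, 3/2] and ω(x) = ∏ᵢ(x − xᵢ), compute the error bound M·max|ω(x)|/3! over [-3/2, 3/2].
sqrt(3)*cosh(3)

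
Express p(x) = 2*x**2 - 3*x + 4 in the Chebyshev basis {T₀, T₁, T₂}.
(5)T₀ + (-3)T₁ + T₂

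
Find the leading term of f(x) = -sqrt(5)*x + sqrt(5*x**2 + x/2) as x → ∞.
sqrt(5)/20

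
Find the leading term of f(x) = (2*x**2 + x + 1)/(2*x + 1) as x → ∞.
x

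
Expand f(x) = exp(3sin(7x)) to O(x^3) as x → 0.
1 + 21*x + 441*x**2/2 + O(x**3)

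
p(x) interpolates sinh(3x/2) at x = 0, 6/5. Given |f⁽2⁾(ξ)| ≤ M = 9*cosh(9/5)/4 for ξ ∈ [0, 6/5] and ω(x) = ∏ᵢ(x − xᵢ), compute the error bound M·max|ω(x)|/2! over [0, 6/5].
81*cosh(9/5)/200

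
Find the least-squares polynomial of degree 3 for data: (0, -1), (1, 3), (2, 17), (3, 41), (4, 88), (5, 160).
-7/6 + (829/252)x + (43/84)x² + (19/18)x³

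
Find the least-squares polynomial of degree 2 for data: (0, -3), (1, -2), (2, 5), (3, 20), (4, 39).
-109/35 + (-69/35)x + (22/7)x²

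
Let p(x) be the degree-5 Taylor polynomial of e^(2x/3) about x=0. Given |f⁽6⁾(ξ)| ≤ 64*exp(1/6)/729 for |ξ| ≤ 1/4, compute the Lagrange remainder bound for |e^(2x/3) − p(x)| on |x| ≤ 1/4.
exp(1/6)/33592320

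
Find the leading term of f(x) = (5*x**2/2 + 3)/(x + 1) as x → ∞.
5*x/2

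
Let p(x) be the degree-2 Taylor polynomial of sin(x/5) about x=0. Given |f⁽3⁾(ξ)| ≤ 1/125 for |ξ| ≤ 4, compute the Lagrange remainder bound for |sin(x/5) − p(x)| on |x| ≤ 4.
32/375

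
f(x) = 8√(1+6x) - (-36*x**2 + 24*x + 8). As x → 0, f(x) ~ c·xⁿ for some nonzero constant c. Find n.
3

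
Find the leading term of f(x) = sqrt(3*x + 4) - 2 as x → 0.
3*x/4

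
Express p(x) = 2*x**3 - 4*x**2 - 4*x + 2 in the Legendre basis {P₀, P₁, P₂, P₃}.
(2/3)P₀ + (-14/5)P₁ + (-8/3)P₂ + (4/5)P₃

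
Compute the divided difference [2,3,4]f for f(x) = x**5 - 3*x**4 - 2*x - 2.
120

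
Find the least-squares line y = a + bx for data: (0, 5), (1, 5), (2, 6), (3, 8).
a = 9/2, b = 1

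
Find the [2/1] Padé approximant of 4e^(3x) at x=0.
(6*x**2 + 8*x + 4)/(1 - x)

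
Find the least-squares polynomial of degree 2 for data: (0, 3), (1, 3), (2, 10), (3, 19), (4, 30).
17/7 + (1/7)x + (12/7)x²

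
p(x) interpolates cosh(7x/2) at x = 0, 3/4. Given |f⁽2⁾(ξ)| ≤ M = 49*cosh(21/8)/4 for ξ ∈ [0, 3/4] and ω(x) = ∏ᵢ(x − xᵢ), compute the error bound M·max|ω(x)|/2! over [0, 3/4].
441*cosh(21/8)/512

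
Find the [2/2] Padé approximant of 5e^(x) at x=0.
(5*x**2/12 + 5*x/2 + 5)/(x**2/12 - x/2 + 1)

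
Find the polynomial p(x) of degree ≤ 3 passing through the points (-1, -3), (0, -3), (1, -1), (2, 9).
x**3 + x**2 - 3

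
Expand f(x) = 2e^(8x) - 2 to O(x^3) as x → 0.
16*x + 64*x**2 + O(x**3)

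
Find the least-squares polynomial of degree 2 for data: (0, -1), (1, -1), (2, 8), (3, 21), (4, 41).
-46/35 + (-69/35)x + (22/7)x²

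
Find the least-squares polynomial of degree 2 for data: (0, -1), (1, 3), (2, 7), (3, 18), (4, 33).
-16/35 + (1/70)x + (29/14)x²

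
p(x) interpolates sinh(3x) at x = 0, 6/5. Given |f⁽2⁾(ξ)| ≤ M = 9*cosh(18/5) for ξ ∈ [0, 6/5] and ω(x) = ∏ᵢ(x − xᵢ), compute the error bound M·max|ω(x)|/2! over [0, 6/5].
81*cosh(18/5)/50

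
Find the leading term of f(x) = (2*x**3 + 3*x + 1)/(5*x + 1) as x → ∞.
2*x**2/5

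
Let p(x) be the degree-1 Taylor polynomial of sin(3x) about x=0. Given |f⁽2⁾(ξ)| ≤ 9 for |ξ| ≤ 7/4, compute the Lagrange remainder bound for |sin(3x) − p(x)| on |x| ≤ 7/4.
441/32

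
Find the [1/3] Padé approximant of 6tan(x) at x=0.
6*x/(1 - x**2/3)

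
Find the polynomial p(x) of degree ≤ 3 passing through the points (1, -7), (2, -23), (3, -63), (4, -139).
-2*x**3 - 2*x - 3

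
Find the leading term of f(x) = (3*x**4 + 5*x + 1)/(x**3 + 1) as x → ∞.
3*x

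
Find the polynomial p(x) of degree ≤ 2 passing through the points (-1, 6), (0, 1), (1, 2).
3*x**2 - 2*x + 1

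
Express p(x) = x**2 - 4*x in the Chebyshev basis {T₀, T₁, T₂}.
(1/2)T₀ + (-4)T₁ + (1/2)T₂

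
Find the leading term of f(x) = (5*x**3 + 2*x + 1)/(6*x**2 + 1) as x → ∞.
5*x/6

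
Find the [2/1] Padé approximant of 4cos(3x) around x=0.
4 - 18*x**2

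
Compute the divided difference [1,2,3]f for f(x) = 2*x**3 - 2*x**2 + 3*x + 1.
10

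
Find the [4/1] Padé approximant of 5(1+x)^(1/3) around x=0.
(5*x**4/243 - 8*x**3/81 + 2*x**2/3 + 16*x/3 + 5)/(11*x/15 + 1)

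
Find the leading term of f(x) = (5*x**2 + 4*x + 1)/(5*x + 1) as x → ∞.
x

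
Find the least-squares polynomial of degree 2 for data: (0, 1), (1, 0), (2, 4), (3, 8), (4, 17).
6/7 + (-12/7)x + (10/7)x²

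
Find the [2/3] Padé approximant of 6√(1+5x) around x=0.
(525*x**2/8 + 42*x + 6)/(-25*x**3/32 + 45*x**2/16 + 9*x/2 + 1)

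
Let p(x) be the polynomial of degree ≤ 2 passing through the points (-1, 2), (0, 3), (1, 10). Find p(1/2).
23/4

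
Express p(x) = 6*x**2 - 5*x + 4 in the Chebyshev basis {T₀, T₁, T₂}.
(7)T₀ + (-5)T₁ + (3)T₂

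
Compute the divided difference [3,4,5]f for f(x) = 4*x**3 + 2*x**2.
50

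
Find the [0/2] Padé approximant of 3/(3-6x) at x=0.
1/(1 - 2*x)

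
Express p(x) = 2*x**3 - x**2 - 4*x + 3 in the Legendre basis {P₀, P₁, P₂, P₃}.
(8/3)P₀ + (-14/5)P₁ + (-2/3)P₂ + (4/5)P₃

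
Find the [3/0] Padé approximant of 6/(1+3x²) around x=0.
6 - 18*x**2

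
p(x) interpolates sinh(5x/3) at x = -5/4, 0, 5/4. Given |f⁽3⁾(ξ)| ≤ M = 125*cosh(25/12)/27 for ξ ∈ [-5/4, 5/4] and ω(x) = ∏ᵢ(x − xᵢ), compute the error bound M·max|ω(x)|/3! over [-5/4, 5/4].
15625*sqrt(3)*cosh(25/12)/46656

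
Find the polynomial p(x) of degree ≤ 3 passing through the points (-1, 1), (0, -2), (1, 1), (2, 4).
-x**3 + 3*x**2 + x - 2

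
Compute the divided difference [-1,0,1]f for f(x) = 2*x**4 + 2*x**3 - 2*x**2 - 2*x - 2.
0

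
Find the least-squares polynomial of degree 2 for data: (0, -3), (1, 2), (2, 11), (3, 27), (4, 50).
-93/35 + (57/70)x + (43/14)x²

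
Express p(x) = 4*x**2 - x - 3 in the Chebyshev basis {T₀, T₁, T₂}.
-T₀ - T₁ + (2)T₂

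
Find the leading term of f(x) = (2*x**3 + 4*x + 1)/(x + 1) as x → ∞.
2*x**2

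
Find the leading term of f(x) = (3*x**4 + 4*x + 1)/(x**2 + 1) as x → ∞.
3*x**2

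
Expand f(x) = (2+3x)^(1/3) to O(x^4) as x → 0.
2**(1/3) + 2**(1/3)*x/2 - 2**(1/3)*x**2/4 + 5*2**(1/3)*x**3/24 + O(x**4)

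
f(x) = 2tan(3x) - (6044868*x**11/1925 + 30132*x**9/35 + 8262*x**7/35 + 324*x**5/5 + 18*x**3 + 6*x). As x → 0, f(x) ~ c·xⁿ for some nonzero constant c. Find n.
13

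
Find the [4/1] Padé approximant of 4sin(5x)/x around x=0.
625*x**4/6 - 250*x**2/3 + 20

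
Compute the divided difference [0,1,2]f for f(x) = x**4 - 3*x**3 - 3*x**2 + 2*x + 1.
-5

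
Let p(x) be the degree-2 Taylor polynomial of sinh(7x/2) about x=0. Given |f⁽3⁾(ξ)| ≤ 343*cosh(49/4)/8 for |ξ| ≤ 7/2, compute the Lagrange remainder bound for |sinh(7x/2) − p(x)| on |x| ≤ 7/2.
117649*cosh(49/4)/384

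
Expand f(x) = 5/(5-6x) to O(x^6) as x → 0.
1 + 6*x/5 + 36*x**2/25 + 216*x**3/125 + 1296*x**4/625 + 7776*x**5/3125 + O(x**6)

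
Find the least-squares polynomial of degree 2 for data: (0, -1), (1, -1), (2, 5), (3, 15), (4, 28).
-46/35 + (-41/35)x + (15/7)x²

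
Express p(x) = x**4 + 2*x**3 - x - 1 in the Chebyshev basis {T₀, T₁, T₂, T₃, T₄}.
(-5/8)T₀ + (1/2)T₁ + (1/2)T₂ + (1/2)T₃ + (1/8)T₄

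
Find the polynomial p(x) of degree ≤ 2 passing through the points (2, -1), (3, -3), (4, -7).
-x**2 + 3*x - 3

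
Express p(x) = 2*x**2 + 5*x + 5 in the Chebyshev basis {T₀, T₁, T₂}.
(6)T₀ + (5)T₁ + T₂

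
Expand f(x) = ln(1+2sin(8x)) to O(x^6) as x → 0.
16*x - 128*x**2 + 3584*x**3/3 - 40960*x**4/3 + 499712*x**5/3 + O(x**6)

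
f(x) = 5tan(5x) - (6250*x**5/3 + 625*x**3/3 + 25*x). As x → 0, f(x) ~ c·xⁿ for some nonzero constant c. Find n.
7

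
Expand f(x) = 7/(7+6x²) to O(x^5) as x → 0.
1 - 6*x**2/7 + 36*x**4/49 + O(x**5)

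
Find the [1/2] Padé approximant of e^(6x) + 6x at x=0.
(74*x/7 + 1)/(-6*x**2/7 - 10*x/7 + 1)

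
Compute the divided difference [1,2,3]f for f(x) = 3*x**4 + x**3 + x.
81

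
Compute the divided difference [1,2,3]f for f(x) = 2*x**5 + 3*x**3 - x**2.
197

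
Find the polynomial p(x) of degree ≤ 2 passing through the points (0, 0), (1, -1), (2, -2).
-x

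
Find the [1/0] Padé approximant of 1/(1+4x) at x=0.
1 - 4*x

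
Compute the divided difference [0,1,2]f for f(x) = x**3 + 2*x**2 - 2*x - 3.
5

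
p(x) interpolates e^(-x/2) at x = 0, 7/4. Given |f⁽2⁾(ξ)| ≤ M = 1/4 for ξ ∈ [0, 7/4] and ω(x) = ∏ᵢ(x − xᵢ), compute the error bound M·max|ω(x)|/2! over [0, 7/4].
49/512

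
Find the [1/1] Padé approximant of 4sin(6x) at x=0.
24*x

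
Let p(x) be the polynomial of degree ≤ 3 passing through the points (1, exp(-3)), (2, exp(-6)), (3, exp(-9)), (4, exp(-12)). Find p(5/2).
(-exp(9) - 1 + 9*exp(3) + 9*exp(6))*exp(-12)/16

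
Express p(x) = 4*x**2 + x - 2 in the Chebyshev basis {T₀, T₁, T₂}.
T₁ + (2)T₂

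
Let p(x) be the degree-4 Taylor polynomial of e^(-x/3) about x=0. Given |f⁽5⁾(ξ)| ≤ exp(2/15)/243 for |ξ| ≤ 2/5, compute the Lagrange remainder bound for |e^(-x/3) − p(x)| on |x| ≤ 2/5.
4*exp(2/15)/11390625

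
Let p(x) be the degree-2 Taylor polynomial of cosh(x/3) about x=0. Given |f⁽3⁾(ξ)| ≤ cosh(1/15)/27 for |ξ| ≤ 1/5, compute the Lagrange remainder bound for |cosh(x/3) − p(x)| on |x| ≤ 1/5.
cosh(1/15)/20250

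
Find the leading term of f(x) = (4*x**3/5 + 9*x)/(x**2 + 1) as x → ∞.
4*x/5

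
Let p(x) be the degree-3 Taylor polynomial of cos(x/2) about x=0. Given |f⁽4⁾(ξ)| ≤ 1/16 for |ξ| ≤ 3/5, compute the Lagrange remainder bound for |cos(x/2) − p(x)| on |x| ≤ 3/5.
27/80000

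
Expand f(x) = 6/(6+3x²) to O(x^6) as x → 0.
1 - x**2/2 + x**4/4 + O(x**6)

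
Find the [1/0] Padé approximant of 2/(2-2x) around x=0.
x + 1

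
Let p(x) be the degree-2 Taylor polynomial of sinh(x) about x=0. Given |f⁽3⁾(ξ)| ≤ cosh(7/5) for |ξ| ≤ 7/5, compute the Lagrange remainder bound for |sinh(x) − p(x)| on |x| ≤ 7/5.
343*cosh(7/5)/750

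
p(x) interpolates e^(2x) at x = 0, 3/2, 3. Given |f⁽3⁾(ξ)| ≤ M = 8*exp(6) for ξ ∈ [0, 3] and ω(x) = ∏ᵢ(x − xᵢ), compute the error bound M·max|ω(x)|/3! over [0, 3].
sqrt(3)*exp(6)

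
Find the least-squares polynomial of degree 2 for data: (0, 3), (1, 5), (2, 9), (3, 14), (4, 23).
22/7 + (43/70)x + (15/14)x²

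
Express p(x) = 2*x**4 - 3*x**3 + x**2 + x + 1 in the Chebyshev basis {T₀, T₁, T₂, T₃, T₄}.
(9/4)T₀ + (-5/4)T₁ + (3/2)T₂ + (-3/4)T₃ + (1/4)T₄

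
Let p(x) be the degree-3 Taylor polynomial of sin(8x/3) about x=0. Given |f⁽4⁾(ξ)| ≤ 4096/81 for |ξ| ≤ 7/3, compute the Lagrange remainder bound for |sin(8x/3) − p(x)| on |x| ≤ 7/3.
1229312/19683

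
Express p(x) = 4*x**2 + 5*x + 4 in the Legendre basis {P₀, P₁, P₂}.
(16/3)P₀ + (5)P₁ + (8/3)P₂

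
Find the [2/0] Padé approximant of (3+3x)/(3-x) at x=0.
4*x**2/9 + 4*x/3 + 1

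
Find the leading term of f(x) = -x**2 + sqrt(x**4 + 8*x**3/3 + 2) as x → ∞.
4*x/3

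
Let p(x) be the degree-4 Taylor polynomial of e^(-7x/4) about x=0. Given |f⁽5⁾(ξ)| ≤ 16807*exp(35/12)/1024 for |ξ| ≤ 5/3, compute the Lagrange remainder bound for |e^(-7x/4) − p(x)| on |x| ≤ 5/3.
10504375*exp(35/12)/5971968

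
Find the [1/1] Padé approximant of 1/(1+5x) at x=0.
1/(5*x + 1)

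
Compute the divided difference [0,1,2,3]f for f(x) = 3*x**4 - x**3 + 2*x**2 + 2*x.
17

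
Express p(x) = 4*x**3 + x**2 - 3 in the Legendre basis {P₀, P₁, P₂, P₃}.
(-8/3)P₀ + (12/5)P₁ + (2/3)P₂ + (8/5)P₃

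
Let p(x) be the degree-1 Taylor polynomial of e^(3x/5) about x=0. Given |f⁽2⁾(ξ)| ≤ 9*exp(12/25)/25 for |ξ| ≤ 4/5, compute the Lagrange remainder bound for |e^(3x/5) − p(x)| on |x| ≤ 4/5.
72*exp(12/25)/625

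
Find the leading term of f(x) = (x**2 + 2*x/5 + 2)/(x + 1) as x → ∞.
x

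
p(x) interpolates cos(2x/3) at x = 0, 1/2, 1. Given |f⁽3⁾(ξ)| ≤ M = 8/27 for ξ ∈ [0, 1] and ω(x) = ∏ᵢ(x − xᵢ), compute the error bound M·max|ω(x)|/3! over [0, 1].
sqrt(3)/729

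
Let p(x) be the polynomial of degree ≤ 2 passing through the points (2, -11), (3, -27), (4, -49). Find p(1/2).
7/4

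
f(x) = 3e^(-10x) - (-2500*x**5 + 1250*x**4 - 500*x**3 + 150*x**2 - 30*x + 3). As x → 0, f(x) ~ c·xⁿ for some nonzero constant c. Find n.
6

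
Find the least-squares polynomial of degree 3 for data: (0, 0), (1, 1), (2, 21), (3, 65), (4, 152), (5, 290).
-13/63 + (-731/378)x + (491/252)x² + (217/108)x³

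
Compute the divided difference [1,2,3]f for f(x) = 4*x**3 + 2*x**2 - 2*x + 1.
26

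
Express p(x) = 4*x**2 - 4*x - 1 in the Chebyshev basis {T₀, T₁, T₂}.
T₀ + (-4)T₁ + (2)T₂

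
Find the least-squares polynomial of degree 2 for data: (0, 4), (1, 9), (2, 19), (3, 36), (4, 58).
142/35 + (25/14)x + (41/14)x²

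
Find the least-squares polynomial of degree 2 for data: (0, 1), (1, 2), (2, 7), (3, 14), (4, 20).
18/35 + (11/7)x + (6/7)x²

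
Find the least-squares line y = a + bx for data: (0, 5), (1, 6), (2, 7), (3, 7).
a = 26/5, b = 7/10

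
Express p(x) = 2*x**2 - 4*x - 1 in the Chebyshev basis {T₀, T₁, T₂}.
(-4)T₁ + T₂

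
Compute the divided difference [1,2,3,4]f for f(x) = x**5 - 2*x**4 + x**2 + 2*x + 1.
45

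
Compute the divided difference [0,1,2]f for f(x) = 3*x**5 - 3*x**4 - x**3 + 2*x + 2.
21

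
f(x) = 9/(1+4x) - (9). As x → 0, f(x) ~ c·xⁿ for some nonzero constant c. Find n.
1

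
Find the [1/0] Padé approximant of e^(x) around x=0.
x + 1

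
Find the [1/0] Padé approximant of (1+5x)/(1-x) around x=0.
6*x + 1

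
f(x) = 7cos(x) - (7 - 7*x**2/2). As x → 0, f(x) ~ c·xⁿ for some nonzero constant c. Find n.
4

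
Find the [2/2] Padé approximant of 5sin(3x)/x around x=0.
(15 - 63*x**2/4)/(9*x**2/20 + 1)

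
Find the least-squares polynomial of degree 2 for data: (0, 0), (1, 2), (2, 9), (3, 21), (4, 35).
-9/35 + (43/70)x + (29/14)x²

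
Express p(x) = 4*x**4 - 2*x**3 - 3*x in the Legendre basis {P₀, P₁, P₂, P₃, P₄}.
(4/5)P₀ + (-21/5)P₁ + (16/7)P₂ + (-4/5)P₃ + (32/35)P₄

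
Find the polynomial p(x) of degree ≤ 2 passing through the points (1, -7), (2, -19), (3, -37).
-3*x**2 - 3*x - 1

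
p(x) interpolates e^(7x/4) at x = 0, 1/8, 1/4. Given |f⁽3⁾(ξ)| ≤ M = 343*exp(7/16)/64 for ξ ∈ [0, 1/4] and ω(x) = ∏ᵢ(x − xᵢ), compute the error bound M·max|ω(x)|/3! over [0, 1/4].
343*sqrt(3)*exp(7/16)/884736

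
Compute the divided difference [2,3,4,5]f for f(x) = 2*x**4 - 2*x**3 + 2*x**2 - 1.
26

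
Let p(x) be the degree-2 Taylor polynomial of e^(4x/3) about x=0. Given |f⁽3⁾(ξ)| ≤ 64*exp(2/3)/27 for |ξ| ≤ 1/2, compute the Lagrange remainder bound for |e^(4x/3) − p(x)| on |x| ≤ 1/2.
4*exp(2/3)/81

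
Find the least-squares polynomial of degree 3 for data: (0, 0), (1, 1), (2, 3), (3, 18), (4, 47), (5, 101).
5/42 + (277/252)x + (-79/42)x² + (41/36)x³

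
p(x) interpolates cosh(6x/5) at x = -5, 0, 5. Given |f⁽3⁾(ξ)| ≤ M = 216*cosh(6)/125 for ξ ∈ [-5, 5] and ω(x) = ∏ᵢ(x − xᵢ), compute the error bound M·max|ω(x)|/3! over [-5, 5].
8*sqrt(3)*cosh(6)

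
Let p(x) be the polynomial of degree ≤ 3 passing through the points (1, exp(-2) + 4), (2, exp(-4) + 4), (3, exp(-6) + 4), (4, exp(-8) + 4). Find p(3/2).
(-5*exp(2) + 1 + 15*exp(4) + 5*exp(6) + 64*exp(8))*exp(-8)/16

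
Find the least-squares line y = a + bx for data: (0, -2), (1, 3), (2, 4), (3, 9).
a = -8/5, b = 17/5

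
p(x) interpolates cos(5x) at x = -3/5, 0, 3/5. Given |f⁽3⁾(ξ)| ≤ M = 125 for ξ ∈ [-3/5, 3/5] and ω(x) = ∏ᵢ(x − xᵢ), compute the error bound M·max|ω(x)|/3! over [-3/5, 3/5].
sqrt(3)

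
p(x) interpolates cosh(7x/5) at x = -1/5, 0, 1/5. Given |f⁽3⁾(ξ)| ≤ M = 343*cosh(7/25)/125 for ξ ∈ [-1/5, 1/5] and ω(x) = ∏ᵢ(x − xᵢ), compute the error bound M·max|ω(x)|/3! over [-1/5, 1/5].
343*sqrt(3)*cosh(7/25)/421875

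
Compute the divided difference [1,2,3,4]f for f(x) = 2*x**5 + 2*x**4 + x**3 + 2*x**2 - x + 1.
151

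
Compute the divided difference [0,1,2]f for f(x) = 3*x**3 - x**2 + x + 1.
8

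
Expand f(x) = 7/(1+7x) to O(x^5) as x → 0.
7 - 49*x + 343*x**2 - 2401*x**3 + 16807*x**4 + O(x**5)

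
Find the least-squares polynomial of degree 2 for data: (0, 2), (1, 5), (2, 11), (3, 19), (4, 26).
57/35 + (117/35)x + (5/7)x²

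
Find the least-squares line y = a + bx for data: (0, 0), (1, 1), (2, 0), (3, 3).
a = -1/5, b = 4/5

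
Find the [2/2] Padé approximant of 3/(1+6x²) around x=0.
3/(6*x**2 + 1)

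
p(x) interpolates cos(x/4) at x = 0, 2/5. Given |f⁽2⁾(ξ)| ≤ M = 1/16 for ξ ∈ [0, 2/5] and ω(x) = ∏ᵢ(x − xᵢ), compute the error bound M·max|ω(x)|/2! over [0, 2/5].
1/800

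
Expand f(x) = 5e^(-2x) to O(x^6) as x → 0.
5 - 10*x + 10*x**2 - 20*x**3/3 + 10*x**4/3 - 4*x**5/3 + O(x**6)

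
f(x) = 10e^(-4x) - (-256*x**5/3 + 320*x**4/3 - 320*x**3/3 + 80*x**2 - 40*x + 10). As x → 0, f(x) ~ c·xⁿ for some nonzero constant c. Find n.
6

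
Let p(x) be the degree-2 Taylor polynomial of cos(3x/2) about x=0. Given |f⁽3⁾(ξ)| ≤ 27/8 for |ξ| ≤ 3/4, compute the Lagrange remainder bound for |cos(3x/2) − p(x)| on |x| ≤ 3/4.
243/1024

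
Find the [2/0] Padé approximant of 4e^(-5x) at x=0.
50*x**2 - 20*x + 4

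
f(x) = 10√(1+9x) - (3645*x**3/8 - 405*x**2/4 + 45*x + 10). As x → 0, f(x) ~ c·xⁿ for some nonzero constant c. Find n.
4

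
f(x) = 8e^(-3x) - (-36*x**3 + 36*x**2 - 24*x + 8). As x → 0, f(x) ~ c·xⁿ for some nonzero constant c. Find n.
4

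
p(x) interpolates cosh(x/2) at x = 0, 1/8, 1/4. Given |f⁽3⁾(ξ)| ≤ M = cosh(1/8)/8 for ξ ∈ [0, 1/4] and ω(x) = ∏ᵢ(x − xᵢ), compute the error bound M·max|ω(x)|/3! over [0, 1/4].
sqrt(3)*cosh(1/8)/110592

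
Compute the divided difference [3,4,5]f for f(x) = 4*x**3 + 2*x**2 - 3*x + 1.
50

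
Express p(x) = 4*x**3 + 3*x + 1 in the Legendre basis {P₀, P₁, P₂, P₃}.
P₀ + (27/5)P₁ + (8/5)P₃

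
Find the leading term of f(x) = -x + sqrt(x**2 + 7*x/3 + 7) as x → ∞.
7/6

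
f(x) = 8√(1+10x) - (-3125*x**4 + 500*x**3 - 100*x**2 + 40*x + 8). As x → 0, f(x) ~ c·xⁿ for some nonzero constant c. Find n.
5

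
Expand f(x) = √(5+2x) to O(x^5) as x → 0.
sqrt(5) + sqrt(5)*x/5 - sqrt(5)*x**2/50 + sqrt(5)*x**3/250 - sqrt(5)*x**4/1000 + O(x**5)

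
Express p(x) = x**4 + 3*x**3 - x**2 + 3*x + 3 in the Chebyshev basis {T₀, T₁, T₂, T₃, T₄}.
(23/8)T₀ + (21/4)T₁ + (3/4)T₃ + (1/8)T₄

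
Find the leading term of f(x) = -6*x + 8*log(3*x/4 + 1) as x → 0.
-9*x**2/4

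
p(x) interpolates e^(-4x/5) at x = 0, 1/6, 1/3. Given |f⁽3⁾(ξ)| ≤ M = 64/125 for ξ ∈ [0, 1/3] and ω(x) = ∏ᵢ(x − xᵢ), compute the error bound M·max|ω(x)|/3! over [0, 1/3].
8*sqrt(3)/91125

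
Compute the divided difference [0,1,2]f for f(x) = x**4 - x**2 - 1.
6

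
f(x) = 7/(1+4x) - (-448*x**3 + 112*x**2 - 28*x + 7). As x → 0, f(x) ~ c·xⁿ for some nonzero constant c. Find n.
4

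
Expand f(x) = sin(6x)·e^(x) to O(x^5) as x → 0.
6*x + 6*x**2 - 33*x**3 - 35*x**4 + O(x**5)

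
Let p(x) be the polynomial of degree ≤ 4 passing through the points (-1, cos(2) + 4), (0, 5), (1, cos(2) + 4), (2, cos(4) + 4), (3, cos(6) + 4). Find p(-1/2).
7*cos(4)/32 - 5*cos(6)/128 - 35*cos(2)/128 + 163/32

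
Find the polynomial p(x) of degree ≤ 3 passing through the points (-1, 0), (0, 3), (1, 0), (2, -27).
-3*x**3 - 3*x**2 + 3*x + 3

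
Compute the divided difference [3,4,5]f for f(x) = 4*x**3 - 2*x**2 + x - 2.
46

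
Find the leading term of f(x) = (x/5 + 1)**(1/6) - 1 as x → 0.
x/30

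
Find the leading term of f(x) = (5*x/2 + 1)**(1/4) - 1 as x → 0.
5*x/8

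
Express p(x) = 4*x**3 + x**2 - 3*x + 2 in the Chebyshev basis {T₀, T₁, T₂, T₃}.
(5/2)T₀ + (1/2)T₂ + T₃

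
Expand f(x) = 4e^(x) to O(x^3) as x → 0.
4 + 4*x + 2*x**2 + O(x**3)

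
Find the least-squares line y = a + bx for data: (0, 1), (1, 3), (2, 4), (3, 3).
a = 17/10, b = 7/10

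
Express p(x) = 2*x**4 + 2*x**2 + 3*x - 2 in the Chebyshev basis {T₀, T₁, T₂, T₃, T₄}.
(-1/4)T₀ + (3)T₁ + (2)T₂ + (1/4)T₄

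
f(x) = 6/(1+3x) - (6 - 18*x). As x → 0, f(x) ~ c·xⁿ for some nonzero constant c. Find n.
2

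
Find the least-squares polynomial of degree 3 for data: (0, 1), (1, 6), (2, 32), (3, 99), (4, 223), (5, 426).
61/63 + (269/378)x + (76/63)x² + (169/54)x³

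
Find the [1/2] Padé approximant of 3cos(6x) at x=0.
3/(18*x**2 + 1)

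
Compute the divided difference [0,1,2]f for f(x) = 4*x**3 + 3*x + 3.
12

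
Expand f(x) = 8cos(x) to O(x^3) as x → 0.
8 - 4*x**2 + O(x**3)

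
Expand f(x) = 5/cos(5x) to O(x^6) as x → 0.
5 + 125*x**2/2 + 15625*x**4/24 + O(x**6)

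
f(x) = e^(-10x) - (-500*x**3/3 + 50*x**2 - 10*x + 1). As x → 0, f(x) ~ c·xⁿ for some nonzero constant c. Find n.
4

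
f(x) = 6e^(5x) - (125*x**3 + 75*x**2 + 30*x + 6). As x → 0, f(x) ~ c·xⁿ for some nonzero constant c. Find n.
4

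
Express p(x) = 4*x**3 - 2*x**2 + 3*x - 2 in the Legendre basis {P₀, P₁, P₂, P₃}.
(-8/3)P₀ + (27/5)P₁ + (-4/3)P₂ + (8/5)P₃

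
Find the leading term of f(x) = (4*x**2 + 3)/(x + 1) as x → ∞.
4*x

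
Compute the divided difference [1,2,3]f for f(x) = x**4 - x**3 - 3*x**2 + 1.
16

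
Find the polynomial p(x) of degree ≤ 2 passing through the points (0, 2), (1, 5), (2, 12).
2*x**2 + x + 2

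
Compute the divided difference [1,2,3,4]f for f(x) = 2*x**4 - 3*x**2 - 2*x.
20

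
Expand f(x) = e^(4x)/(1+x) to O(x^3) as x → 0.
1 + 3*x + 5*x**2 + O(x**3)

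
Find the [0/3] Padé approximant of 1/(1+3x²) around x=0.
1/(3*x**2 + 1)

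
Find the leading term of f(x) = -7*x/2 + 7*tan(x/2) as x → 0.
7*x**3/24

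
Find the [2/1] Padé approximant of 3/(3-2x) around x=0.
1/(1 - 2*x/3)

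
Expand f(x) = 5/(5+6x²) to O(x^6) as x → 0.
1 - 6*x**2/5 + 36*x**4/25 + O(x**6)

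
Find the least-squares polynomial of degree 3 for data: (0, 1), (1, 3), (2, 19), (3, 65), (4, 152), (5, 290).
155/126 + (-329/108)x + (523/252)x² + (109/54)x³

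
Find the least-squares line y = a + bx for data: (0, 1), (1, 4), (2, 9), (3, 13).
a = 3/5, b = 41/10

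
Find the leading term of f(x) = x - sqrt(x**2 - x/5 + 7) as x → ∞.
1/10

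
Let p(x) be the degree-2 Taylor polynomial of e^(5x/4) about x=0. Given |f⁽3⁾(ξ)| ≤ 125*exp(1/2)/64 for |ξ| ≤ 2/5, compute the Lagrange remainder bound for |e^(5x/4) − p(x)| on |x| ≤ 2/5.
exp(1/2)/48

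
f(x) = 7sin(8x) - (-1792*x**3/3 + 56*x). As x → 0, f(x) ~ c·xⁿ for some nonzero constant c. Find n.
5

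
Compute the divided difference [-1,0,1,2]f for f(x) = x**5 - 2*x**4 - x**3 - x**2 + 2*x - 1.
0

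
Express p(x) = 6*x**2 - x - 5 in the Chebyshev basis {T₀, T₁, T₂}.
(-2)T₀ - T₁ + (3)T₂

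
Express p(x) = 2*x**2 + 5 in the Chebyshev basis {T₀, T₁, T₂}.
(6)T₀ + T₂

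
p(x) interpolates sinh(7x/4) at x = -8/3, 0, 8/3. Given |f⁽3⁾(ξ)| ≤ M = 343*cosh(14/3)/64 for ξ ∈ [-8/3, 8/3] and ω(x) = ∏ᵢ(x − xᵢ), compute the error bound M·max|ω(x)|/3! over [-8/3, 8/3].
2744*sqrt(3)*cosh(14/3)/729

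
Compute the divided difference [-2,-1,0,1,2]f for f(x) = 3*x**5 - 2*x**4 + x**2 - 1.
-2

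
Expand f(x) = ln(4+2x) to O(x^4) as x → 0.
log(4) + x/2 - x**2/8 + x**3/24 + O(x**4)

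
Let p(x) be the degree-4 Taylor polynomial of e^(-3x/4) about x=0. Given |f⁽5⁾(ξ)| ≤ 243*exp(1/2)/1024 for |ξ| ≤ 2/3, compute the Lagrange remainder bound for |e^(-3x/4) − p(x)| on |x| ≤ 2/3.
exp(1/2)/3840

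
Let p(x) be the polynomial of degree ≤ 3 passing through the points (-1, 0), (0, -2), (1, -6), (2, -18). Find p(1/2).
-27/8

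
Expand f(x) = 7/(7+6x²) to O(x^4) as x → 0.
1 - 6*x**2/7 + O(x**4)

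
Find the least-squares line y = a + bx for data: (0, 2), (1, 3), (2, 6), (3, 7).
a = 9/5, b = 9/5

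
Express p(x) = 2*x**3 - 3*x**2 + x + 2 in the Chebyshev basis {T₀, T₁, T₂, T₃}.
(1/2)T₀ + (5/2)T₁ + (-3/2)T₂ + (1/2)T₃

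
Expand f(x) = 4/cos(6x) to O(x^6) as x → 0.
4 + 72*x**2 + 1080*x**4 + O(x**6)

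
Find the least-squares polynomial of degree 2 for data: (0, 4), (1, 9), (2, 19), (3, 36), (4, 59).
29/7 + (99/70)x + (43/14)x²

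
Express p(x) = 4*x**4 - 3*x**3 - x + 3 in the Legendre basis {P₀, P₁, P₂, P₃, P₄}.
(19/5)P₀ + (-14/5)P₁ + (16/7)P₂ + (-6/5)P₃ + (32/35)P₄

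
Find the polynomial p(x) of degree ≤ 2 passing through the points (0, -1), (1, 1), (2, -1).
-2*x**2 + 4*x - 1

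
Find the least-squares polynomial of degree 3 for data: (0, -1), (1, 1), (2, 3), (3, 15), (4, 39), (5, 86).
-61/63 + (1297/378)x + (-709/252)x² + (121/108)x³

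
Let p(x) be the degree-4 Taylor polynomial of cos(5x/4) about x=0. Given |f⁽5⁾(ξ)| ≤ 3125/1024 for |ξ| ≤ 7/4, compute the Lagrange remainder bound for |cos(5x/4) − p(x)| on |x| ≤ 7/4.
10504375/25165824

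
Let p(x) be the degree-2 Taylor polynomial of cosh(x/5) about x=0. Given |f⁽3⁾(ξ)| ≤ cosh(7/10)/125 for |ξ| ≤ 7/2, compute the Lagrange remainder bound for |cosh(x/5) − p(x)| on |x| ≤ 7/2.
343*cosh(7/10)/6000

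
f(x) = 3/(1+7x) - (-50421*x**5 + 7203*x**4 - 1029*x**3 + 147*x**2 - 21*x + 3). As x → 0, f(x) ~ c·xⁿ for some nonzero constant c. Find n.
6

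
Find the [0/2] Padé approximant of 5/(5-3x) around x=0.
1/(1 - 3*x/5)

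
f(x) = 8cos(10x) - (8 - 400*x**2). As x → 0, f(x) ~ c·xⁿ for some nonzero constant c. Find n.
4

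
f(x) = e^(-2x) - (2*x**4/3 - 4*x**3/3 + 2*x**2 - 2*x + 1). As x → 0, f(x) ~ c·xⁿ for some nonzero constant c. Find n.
5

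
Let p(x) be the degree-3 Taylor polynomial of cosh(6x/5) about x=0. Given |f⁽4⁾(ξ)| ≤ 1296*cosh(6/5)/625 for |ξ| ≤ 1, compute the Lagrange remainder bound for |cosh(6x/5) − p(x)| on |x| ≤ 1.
54*cosh(6/5)/625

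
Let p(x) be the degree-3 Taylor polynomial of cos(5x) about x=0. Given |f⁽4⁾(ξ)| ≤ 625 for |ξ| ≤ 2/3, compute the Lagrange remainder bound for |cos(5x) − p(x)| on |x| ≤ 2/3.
1250/243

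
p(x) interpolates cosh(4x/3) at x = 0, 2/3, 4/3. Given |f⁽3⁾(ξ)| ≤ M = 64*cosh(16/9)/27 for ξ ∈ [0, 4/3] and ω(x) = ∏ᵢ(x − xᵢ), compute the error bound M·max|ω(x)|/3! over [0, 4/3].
512*sqrt(3)*cosh(16/9)/19683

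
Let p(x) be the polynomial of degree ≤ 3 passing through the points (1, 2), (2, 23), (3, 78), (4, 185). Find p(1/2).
-11/8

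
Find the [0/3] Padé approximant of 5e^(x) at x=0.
5/(-x**3/6 + x**2/2 - x + 1)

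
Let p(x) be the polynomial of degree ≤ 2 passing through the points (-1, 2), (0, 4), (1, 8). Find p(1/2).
23/4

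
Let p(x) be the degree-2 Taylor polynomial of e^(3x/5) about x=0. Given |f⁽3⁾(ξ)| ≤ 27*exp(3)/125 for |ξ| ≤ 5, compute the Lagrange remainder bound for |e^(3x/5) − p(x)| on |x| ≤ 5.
9*exp(3)/2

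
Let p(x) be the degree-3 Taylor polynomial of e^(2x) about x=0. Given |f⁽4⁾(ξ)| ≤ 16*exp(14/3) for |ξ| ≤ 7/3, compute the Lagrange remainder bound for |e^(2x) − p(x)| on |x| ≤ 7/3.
4802*exp(14/3)/243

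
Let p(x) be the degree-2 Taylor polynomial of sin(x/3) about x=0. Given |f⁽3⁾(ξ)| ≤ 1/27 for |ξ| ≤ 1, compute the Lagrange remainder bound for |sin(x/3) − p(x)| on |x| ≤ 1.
1/162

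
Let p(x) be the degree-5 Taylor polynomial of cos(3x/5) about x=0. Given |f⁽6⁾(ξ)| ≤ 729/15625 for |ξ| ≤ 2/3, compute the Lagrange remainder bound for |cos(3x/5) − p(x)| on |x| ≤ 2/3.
4/703125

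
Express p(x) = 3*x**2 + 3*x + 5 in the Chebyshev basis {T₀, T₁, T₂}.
(13/2)T₀ + (3)T₁ + (3/2)T₂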